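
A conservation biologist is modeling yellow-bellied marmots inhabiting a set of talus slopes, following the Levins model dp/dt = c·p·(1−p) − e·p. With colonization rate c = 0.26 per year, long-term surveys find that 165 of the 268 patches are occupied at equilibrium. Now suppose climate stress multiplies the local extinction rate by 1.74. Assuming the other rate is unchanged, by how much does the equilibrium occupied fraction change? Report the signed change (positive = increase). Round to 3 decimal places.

Observed p* = 165/268 = 0.61567.
Balance c(1−p*) = e gives e = 0.26×(1 − 0.61567) = 0.09993.
New p* = 1 − e/c = 1 − 0.17388/0.26000 = 0.33123.
Δp* = 0.33123 − 0.61567 = -0.28444.

-0.284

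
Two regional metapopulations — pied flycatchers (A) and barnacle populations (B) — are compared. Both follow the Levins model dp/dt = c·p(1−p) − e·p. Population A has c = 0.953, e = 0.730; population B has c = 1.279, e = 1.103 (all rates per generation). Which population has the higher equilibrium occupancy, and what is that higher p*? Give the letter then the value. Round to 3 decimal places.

A, 0.234

A: p*_A = 1 − 0.730/0.953 = 0.2340.
B: p*_B = 1 − 1.103/1.279 = 0.1376.
A is higher at 0.2340.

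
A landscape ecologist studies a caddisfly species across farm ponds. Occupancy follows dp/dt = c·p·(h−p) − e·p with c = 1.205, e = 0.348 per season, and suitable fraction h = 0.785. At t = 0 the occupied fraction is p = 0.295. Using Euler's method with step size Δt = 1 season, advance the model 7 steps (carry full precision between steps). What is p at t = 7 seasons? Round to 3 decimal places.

Update rule: p ← p + [c·p·(h−p) − e·p]·Δt with Δt = 1.
p: 0.29500 → 0.36652  (Δp = +0.07152)
p: 0.36652 → 0.42380  (Δp = +0.05727)
p: 0.42380 → 0.46077  (Δp = +0.03698)
p: 0.46077 → 0.48045  (Δp = +0.01967)
p: 0.48045 → 0.48957  (Δp = +0.00912)
p: 0.48957 → 0.49348  (Δp = +0.00391)
p: 0.49348 → 0.49510  (Δp = +0.00162)

0.495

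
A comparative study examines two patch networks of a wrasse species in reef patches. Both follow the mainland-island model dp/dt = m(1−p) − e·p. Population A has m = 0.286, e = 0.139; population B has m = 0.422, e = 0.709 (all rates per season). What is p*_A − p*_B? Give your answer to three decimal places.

A: p*_A = m/(m+e) = 0.286/0.4250 = 0.6729.
B: p*_B = 0.422/1.1310 = 0.3731.
p*_A − p*_B = 0.6729 − 0.3731 = 0.2998.

0.300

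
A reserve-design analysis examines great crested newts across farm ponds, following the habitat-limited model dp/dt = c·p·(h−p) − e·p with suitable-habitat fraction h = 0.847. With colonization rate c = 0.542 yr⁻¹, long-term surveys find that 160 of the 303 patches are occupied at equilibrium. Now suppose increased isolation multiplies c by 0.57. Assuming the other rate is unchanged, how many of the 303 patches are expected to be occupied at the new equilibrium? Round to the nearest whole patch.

Observed p* = 160/303 = 0.52805.
Balance c(h−p*) = e gives e = 0.542×(0.847 − 0.52805) = 0.17287.
New p* = 0.847 − e/c = 0.847 − 0.17287/0.30894 = 0.28744.
Expected occupied = 303 × 0.28744 = 87.09 ≈ 87.

87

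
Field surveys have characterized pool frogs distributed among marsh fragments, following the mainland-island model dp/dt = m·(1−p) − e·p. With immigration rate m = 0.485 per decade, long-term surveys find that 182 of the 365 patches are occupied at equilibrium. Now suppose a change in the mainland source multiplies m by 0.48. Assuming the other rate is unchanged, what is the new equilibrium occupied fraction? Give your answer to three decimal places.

Observed p* = 182/365 = 0.49863.
Balance m(1−p*) = e·p* gives e = m(1−p*)/p* = 0.485×0.50137/0.49863 = 0.48767.
New p* = m/(m+e) = 0.23280/(0.23280+0.48767) = 0.32312.

0.323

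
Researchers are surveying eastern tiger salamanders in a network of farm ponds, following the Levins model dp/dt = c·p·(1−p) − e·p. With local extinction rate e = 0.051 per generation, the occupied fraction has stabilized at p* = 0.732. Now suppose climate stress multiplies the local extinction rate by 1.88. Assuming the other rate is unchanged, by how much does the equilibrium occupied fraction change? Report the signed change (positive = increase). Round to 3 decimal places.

Balance c(1−p*) = e gives c = e/(1 − 0.73200) = 0.051/0.26800 = 0.19030.
New p* = 1 − e/c = 1 − 0.09588/0.19030 = 0.49616.
Δp* = 0.49616 − 0.73200 = -0.23584.

-0.236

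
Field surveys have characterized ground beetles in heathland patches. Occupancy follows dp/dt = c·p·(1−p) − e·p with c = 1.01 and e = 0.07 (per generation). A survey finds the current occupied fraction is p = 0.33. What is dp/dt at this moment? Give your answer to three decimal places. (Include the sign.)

Colonization term: c·p·(1−p) = 1.01×0.33×0.6700 = 0.22331.
Extinction term: e·p = 0.02310.
dp/dt = 0.22331 − 0.02310 = 0.20021.

0.200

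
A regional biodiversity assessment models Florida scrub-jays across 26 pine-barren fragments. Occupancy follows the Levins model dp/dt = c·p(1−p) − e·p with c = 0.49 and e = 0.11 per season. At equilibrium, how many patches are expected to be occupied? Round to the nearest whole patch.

20

p* = 1 − e/c = 1 − 0.11/0.49 = 0.7755.
Expected occupied patches = N × p* = 26 × 0.7755 = 20.16 ≈ 20.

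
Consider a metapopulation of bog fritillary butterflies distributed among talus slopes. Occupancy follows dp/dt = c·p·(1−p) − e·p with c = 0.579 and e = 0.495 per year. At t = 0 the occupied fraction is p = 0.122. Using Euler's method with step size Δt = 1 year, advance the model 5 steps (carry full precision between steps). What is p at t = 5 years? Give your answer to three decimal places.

0.129

Update rule: p ← p + [c·p·(1−p) − e·p]·Δt with Δt = 1.
  1  |  dp/dt·Δt = +0.001630  |  p_1 = 0.123630
  2  |  dp/dt·Δt = +0.001535  |  p_2 = 0.125165
  3  |  dp/dt·Δt = +0.001443  |  p_3 = 0.126608
  4  |  dp/dt·Δt = +0.001354  |  p_4 = 0.127962
  5  |  dp/dt·Δt = +0.001268  |  p_5 = 0.129230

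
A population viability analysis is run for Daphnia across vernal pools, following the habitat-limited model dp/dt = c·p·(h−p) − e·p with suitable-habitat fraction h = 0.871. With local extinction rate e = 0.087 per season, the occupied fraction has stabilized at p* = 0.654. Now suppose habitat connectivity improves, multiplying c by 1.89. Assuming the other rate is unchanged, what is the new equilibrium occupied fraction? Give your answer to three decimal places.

Balance c(h−p*) = e gives c = e/(0.871 − 0.65400) = 0.087/0.21700 = 0.40092.
New p* = 0.871 − e/c = 0.871 − 0.08700/0.75774 = 0.75618.

0.756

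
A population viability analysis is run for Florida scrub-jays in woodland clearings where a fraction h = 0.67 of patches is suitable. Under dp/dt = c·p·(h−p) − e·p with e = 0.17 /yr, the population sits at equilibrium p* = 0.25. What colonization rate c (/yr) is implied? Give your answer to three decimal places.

At equilibrium c(h−p*) = e, so c = e/(h−p*).
c = 0.17/(0.67 − 0.25) = 0.17/0.4200 = 0.4048.

0.405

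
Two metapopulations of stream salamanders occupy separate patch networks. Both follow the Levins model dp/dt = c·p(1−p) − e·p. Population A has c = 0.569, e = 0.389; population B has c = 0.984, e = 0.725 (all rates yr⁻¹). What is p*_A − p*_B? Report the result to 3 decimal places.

0.053

A: p*_A = 1 − 0.389/0.569 = 0.3163.
B: p*_B = 1 − 0.725/0.984 = 0.2632.
p*_A − p*_B = 0.3163 − 0.2632 = 0.0531.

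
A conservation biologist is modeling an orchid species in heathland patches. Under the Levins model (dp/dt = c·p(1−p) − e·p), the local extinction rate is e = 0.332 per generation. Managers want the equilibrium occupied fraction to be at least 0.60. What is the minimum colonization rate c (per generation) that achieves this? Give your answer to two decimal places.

p* = 1 − e/c ≥ 0.60 requires e/c ≤ 0.4000, i.e. c ≥ e/0.4000.
c_min = 0.332/0.4000 = 0.8300.

0.83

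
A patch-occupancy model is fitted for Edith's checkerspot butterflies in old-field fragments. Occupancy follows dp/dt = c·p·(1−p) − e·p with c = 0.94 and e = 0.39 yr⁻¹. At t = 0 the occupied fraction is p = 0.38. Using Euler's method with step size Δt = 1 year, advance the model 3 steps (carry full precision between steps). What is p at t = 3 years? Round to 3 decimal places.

0.546

Update rule: p ← p + [c·p·(1−p) − e·p]·Δt with Δt = 1.
step 1: Δp = +0.07326, p = 0.45326
step 2: Δp = +0.05617, p = 0.50944
step 3: Δp = +0.03624, p = 0.54567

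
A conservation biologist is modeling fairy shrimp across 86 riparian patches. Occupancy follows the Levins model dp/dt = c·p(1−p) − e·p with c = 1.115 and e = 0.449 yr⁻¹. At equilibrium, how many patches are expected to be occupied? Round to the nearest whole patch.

p* = 1 − e/c = 1 − 0.449/1.115 = 0.5973.
Expected occupied patches = N × p* = 86 × 0.5973 = 51.37 ≈ 51.

51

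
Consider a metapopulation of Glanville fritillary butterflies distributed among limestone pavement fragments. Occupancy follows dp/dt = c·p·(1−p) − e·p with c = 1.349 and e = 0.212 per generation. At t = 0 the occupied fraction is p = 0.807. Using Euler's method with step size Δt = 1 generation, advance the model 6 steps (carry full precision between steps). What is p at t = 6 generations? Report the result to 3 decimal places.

0.843

Update rule: p ← p + [c·p·(1−p) − e·p]·Δt with Δt = 1.
step 1: Δp = +0.03902, p = 0.84602
step 2: Δp = -0.00363, p = 0.84240
step 3: Δp = +0.00051, p = 0.84291
step 4: Δp = -0.00007, p = 0.84284
step 5: Δp = +0.00001, p = 0.84285
step 6: Δp = -0.00000, p = 0.84285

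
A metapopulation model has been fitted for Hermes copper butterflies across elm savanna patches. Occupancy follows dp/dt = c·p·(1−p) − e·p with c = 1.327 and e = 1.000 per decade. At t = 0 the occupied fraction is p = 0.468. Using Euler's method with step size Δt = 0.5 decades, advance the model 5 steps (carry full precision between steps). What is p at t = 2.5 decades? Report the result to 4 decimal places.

0.2993

Update rule: p ← p + [c·p·(1−p) − e·p]·Δt with Δt = 0.5.
p: 0.46800 → 0.39920  (Δp = -0.06880)
p: 0.39920 → 0.35873  (Δp = -0.04046)
p: 0.35873 → 0.33200  (Δp = -0.02673)
p: 0.33200 → 0.31315  (Δp = -0.01885)
p: 0.31315 → 0.29928  (Δp = -0.01386)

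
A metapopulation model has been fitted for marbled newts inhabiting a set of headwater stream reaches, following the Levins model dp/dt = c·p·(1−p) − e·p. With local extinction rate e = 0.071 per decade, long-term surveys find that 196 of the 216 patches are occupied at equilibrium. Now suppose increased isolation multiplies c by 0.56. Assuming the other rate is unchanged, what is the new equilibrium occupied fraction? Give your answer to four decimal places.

0.8347

Observed p* = 196/216 = 0.90741.
Balance c(1−p*) = e gives c = e/(1 − 0.90741) = 0.071/0.09259 = 0.76682.
New p* = 1 − e/c = 1 − 0.07100/0.42942 = 0.83466.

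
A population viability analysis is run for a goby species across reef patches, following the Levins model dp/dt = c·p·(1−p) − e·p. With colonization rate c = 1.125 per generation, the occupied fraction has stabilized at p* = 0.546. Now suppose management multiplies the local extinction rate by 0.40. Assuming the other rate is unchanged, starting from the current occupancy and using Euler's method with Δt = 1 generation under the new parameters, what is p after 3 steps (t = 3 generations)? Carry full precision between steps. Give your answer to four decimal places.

Balance c(1−p*) = e gives e = 1.125×(1 − 0.54600) = 0.51075.
Starting from p₀ = 0.54600; update p ← p + (dp/dt)·Δt with the new parameters.
step 1: Δp = +0.16732, p = 0.71332
step 2: Δp = +0.08432, p = 0.79765
step 3: Δp = +0.01862, p = 0.81627

0.8163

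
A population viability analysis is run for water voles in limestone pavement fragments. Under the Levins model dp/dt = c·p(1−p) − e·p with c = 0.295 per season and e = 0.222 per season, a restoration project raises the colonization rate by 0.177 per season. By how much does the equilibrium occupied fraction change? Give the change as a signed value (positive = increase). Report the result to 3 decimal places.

0.282

Before: p* = 1 − 0.222/0.295 = 0.2475.
After the change, c = 0.472, e = 0.222, so p* = 1 − 0.222/0.472 = 0.5297.
Δp* = 0.5297 − 0.2475 = +0.2822.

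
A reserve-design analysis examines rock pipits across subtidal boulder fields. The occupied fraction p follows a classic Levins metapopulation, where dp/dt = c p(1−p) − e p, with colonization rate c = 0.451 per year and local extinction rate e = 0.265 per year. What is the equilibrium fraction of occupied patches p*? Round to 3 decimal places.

Setting dp/dt = 0 and dividing through by p* gives c·(1−p*) = e.
So p* = 1 − e/c = 1 − 0.265/0.451 = 1 − 0.5876 = 0.4124.

0.412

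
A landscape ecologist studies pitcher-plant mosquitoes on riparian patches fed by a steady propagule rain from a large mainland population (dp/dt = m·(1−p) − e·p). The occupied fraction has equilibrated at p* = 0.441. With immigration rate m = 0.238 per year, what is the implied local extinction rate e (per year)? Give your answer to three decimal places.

At equilibrium m(1−p*) = e·p*, so e = m(1−p*)/p*.
e = 0.238 × 0.5590 / 0.441 = 0.3017.

0.302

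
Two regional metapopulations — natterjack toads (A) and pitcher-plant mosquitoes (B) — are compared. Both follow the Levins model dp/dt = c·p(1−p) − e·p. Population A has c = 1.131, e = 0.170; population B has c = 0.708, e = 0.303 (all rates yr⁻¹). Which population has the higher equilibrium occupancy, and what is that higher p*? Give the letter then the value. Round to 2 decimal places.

A, 0.85

A: p*_A = 1 − 0.170/1.131 = 0.8497.
B: p*_B = 1 − 0.303/0.708 = 0.5720.
A is higher at 0.8497.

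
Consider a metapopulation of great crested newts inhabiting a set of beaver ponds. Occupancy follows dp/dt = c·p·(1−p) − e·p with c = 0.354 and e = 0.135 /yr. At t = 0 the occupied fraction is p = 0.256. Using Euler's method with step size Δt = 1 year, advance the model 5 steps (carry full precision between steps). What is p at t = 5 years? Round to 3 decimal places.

0.421

Update rule: p ← p + [c·p·(1−p) − e·p]·Δt with Δt = 1.
p: 0.25600 → 0.28886  (Δp = +0.03286)
p: 0.28886 → 0.32259  (Δp = +0.03372)
p: 0.32259 → 0.35640  (Δp = +0.03381)
p: 0.35640 → 0.38948  (Δp = +0.03309)
p: 0.38948 → 0.42108  (Δp = +0.03160)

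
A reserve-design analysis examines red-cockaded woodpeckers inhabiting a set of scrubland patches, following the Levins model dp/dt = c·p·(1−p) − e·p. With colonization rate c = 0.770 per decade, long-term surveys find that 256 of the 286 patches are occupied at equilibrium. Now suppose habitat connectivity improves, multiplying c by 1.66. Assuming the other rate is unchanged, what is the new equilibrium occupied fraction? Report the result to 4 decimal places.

Observed p* = 256/286 = 0.89510.
Balance c(1−p*) = e gives e = 0.770×(1 − 0.89510) = 0.08077.
New p* = 1 − e/c = 1 − 0.08077/1.27820 = 0.93681.

0.9368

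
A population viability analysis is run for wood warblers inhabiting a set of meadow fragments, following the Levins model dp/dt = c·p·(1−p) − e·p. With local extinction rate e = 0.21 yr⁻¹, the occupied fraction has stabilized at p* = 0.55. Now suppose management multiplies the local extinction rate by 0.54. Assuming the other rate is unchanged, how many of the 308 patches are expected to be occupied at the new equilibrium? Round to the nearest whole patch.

233

Balance c(1−p*) = e gives c = e/(1 − 0.55000) = 0.21/0.45000 = 0.46667.
New p* = 1 − e/c = 1 − 0.11340/0.46667 = 0.75700.
Expected occupied = 308 × 0.75700 = 233.16 ≈ 233.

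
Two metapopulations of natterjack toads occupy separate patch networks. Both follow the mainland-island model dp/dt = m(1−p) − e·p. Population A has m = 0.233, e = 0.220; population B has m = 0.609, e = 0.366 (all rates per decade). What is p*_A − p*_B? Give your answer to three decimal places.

-0.110

A: p*_A = m/(m+e) = 0.233/0.4530 = 0.5143.
B: p*_B = 0.609/0.9750 = 0.6246.
p*_A − p*_B = 0.5143 − 0.6246 = -0.1103.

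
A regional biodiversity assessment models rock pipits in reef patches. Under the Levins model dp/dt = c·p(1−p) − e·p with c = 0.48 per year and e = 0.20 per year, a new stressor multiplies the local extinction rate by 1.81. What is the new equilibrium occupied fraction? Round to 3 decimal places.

0.246

Before: p* = 1 − 0.20/0.48 = 0.5833.
After the change, c = 0.48, e = 0.362, so p* = 1 − 0.362/0.48 = 0.2458.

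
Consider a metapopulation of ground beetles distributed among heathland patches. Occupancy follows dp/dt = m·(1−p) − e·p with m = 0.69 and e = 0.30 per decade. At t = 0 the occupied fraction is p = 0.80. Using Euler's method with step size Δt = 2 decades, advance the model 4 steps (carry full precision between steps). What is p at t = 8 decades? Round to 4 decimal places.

0.7920

Update rule: p ← p + [m·(1−p) − e·p]·Δt with Δt = 2.
p: 0.80000 → 0.59600  (Δp = -0.20400)
p: 0.59600 → 0.79592  (Δp = +0.19992)
p: 0.79592 → 0.60000  (Δp = -0.19592)
p: 0.60000 → 0.79200  (Δp = +0.19200)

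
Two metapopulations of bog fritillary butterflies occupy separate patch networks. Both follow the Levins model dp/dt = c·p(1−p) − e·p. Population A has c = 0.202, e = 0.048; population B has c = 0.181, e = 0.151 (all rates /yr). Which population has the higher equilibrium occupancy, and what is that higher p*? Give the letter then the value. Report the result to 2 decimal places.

A: p*_A = 1 − 0.048/0.202 = 0.7624.
B: p*_B = 1 − 0.151/0.181 = 0.1657.
A is higher at 0.7624.

A, 0.76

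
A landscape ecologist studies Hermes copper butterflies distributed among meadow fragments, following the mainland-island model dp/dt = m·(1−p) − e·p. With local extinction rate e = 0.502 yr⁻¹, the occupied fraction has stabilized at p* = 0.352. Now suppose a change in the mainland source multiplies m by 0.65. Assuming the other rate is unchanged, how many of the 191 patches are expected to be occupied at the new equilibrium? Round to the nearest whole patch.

Balance m(1−p*) = e·p* gives m = e·p*/(1−p*) = 0.502×0.35200/0.64800 = 0.27269.
New p* = m/(m+e) = 0.17725/(0.17725+0.50200) = 0.26095.
Expected occupied = 191 × 0.26095 = 49.84 ≈ 50.

50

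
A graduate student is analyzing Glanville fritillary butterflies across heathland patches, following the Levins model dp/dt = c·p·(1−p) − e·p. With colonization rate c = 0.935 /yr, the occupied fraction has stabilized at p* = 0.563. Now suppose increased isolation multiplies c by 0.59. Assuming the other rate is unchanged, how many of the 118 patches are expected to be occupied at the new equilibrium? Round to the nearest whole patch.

Balance c(1−p*) = e gives e = 0.935×(1 − 0.56300) = 0.40860.
New p* = 1 − e/c = 1 − 0.40860/0.55165 = 0.25931.
Expected occupied = 118 × 0.25931 = 30.60 ≈ 31.

31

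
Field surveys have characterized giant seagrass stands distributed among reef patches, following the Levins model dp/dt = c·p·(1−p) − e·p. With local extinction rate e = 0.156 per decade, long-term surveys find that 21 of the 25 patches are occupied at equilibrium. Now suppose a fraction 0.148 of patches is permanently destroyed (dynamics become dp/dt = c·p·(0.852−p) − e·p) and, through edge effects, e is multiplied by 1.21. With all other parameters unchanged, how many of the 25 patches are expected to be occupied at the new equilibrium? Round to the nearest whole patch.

Observed p* = 21/25 = 0.84000.
Balance c(1−p*) = e gives c = e/(1 − 0.84000) = 0.156/0.16000 = 0.97500.
New p* = 0.852 − e/c = 0.852 − 0.18876/0.97500 = 0.65840.
Expected occupied = 25 × 0.65840 = 16.46 ≈ 16.

16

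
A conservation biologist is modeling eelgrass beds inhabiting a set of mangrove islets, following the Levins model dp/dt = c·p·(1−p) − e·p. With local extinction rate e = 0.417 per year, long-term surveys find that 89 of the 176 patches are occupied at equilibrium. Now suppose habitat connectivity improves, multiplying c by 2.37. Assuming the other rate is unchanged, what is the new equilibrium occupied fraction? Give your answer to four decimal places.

Observed p* = 89/176 = 0.50568.
Balance c(1−p*) = e gives c = e/(1 − 0.50568) = 0.417/0.49432 = 0.84358.
New p* = 1 − e/c = 1 − 0.41700/1.99928 = 0.79142.

0.7914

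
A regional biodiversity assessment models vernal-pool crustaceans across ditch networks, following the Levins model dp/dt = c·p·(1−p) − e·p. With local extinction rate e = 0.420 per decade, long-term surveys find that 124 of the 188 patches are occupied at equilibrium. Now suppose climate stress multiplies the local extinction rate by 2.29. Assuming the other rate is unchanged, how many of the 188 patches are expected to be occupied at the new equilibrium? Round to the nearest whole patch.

41

Observed p* = 124/188 = 0.65957.
Balance c(1−p*) = e gives c = e/(1 − 0.65957) = 0.420/0.34043 = 1.23373.
New p* = 1 − e/c = 1 − 0.96180/1.23373 = 0.22041.
Expected occupied = 188 × 0.22041 = 41.44 ≈ 41.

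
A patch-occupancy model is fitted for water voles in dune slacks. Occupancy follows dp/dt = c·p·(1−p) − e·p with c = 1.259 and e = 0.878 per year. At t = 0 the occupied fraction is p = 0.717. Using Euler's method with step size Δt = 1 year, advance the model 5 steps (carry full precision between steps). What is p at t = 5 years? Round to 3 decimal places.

Update rule: p ← p + [c·p·(1−p) − e·p]·Δt with Δt = 1.
t = 1: p = 0.71700 + (-0.37406) = 0.34294
t = 2: p = 0.34294 + (-0.01741) = 0.32553
t = 3: p = 0.32553 + (-0.00939) = 0.31614
t = 4: p = 0.31614 + (-0.00538) = 0.31076
t = 5: p = 0.31076 + (-0.00318) = 0.30758

0.308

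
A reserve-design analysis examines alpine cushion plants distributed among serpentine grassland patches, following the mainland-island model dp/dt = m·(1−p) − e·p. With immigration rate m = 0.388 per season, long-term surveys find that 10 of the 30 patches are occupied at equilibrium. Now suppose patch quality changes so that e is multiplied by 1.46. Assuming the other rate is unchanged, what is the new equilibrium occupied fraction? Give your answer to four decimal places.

Observed p* = 10/30 = 0.33333.
Balance m(1−p*) = e·p* gives e = m(1−p*)/p* = 0.388×0.66667/0.33333 = 0.77601.
New p* = m/(m+e) = 0.38800/(0.38800+1.13297) = 0.25510.

0.2551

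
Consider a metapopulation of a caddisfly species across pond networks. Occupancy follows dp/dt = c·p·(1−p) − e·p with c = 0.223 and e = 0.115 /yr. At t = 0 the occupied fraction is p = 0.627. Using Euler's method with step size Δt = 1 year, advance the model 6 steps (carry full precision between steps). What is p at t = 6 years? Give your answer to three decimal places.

0.546

Update rule: p ← p + [c·p·(1−p) − e·p]·Δt with Δt = 1.
p: 0.62700 → 0.60705  (Δp = -0.01995)
p: 0.60705 → 0.59043  (Δp = -0.01662)
p: 0.59043 → 0.57646  (Δp = -0.01397)
p: 0.57646 → 0.56461  (Δp = -0.01185)
p: 0.56461 → 0.55450  (Δp = -0.01011)
p: 0.55450 → 0.54582  (Δp = -0.00868)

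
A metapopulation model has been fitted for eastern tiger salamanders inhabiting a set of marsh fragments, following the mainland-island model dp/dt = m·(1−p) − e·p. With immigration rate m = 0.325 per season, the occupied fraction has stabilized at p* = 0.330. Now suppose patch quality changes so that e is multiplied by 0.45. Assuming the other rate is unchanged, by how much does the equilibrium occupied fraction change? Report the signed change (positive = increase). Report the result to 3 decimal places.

0.193

Balance m(1−p*) = e·p* gives e = m(1−p*)/p* = 0.325×0.67000/0.33000 = 0.65985.
New p* = m/(m+e) = 0.32500/(0.32500+0.29693) = 0.52257.
Δp* = 0.52257 − 0.33000 = +0.19257.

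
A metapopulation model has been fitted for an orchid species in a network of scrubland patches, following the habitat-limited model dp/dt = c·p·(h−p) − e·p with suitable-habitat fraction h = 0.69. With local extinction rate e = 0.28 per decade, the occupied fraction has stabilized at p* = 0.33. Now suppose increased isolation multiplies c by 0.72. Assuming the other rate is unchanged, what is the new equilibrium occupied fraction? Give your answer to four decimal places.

Balance c(h−p*) = e gives c = e/(0.69 − 0.33000) = 0.28/0.36000 = 0.77778.
New p* = 0.69 − e/c = 0.69 − 0.28000/0.56000 = 0.19000.

0.1900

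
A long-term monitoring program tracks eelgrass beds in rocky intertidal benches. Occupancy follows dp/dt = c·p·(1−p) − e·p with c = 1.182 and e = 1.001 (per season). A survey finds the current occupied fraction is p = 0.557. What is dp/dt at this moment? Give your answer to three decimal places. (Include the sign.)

-0.266

Colonization term: c·p·(1−p) = 1.182×0.557×0.4430 = 0.29166.
Extinction term: e·p = 0.55756.
dp/dt = 0.29166 − 0.55756 = -0.26590.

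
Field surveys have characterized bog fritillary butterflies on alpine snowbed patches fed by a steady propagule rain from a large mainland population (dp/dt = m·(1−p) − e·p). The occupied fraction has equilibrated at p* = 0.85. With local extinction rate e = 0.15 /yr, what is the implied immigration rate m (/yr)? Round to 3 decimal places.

0.850

At equilibrium m(1−p*) = e·p*, so m = e·p*/(1−p*).
m = 0.15 × 0.85 / 0.1500 = 0.1275/0.1500 = 0.8500.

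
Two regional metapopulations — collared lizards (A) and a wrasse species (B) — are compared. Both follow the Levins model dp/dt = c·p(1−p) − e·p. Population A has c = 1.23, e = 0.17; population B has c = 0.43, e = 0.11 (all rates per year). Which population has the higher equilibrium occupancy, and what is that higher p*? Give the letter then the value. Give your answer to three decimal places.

A, 0.862

A: p*_A = 1 − 0.17/1.23 = 0.8618.
B: p*_B = 1 − 0.11/0.43 = 0.7442.
A is higher at 0.8618.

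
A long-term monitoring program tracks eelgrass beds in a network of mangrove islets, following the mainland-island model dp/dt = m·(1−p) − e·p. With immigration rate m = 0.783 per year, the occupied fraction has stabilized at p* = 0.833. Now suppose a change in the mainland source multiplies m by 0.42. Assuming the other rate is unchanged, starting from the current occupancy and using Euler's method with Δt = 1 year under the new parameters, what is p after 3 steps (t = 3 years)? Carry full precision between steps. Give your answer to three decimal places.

0.698

Balance m(1−p*) = e·p* gives e = m(1−p*)/p* = 0.783×0.16700/0.83300 = 0.15698.
Starting from p₀ = 0.83300; update p ← p + (dp/dt)·Δt with the new parameters.
t = 1: p = 0.83300 + (-0.07584) = 0.75716
t = 2: p = 0.75716 + (-0.03899) = 0.71816
t = 3: p = 0.71816 + (-0.02005) = 0.69811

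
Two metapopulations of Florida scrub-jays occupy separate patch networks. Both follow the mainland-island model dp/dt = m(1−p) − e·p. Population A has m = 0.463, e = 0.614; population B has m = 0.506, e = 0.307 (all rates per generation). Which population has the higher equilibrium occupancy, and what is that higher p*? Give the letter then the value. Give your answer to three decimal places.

A: p*_A = m/(m+e) = 0.463/1.0770 = 0.4299.
B: p*_B = 0.506/0.8130 = 0.6224.
B is higher at 0.6224.

B, 0.622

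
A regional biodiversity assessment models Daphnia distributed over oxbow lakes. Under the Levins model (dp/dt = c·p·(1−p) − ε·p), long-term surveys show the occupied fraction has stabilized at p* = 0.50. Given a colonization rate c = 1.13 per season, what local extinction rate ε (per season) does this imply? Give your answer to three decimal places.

0.565

At equilibrium c(1−p*) = ε.
ε = 1.13 × (1 − 0.50) = 1.13 × 0.5000 = 0.5650.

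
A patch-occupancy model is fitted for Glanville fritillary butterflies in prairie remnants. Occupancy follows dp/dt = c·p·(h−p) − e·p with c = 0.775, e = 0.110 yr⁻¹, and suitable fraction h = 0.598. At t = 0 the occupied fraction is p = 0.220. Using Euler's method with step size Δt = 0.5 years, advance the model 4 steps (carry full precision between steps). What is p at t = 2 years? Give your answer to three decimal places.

0.299

Update rule: p ← p + [c·p·(h−p) − e·p]·Δt with Δt = 0.5.
step 1: Δp = +0.02012, p = 0.24012
step 2: Δp = +0.02009, p = 0.26022
step 3: Δp = +0.01975, p = 0.27997
step 4: Δp = +0.01910, p = 0.29907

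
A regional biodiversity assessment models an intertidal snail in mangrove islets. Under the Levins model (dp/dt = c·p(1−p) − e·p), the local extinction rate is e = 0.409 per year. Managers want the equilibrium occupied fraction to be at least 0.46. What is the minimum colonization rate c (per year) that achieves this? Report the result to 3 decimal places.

p* = 1 − e/c ≥ 0.46 requires e/c ≤ 0.5400, i.e. c ≥ e/0.5400.
c_min = 0.409/0.5400 = 0.7574.

0.757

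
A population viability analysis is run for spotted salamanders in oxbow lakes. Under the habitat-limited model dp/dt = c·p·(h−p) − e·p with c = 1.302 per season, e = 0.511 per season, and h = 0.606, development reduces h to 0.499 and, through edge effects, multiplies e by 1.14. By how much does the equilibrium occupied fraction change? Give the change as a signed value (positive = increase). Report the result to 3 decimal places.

Before: p* = h − e/c = 0.606 − 0.511/1.302 = 0.606 − 0.3925 = 0.2135.
After: c = 1.302, e = 0.58254, h = 0.499; p* = 0.499 − 0.58254/1.302 = 0.0516.
Δp* = 0.0516 − 0.2135 = -0.1619.

-0.162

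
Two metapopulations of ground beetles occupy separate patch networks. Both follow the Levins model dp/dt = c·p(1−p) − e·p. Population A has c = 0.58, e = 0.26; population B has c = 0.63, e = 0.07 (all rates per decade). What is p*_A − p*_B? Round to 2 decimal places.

-0.34

A: p*_A = 1 − 0.26/0.58 = 0.5517.
B: p*_B = 1 − 0.07/0.63 = 0.8889.
p*_A − p*_B = 0.5517 − 0.8889 = -0.3372.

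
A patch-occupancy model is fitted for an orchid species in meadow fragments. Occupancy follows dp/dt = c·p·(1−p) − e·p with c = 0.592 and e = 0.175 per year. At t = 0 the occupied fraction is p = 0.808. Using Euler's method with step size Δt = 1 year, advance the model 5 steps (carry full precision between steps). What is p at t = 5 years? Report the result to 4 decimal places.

Update rule: p ← p + [c·p·(1−p) − e·p]·Δt with Δt = 1.
t = 1: p = 0.80800 + (-0.04956) = 0.75844
t = 2: p = 0.75844 + (-0.02427) = 0.73417
t = 3: p = 0.73417 + (-0.01294) = 0.72123
t = 4: p = 0.72123 + (-0.00719) = 0.71404
t = 5: p = 0.71404 + (-0.00408) = 0.70996

0.7100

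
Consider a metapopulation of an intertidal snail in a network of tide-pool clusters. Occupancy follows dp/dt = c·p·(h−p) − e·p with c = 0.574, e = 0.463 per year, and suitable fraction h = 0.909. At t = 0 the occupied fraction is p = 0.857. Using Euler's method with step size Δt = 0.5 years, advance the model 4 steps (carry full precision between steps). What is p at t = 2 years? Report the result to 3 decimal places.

Update rule: p ← p + [c·p·(h−p) − e·p]·Δt with Δt = 0.5.
t = 0.5: p = 0.85700 + (-0.18561) = 0.67139
t = 1: p = 0.67139 + (-0.10964) = 0.56175
t = 1.5: p = 0.56175 + (-0.07406) = 0.48769
t = 2: p = 0.48769 + (-0.05393) = 0.43376

0.434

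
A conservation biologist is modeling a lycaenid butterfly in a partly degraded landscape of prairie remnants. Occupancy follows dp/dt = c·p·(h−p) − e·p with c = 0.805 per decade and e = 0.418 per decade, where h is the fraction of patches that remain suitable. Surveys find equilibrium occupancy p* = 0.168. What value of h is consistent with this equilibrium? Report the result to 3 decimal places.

0.687

At equilibrium c(h−p*) = e, so h = p* + e/c.
h = 0.168 + 0.418/0.805 = 0.168 + 0.5193 = 0.6873.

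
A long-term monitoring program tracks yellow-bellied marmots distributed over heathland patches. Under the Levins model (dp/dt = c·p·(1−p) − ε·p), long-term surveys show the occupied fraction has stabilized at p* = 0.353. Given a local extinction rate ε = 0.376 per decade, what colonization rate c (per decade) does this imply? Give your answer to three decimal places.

At equilibrium c(1−p*) = ε, so c = ε/(1−p*).
c = 0.376/(1 − 0.353) = 0.376/0.6470 = 0.5811.

0.581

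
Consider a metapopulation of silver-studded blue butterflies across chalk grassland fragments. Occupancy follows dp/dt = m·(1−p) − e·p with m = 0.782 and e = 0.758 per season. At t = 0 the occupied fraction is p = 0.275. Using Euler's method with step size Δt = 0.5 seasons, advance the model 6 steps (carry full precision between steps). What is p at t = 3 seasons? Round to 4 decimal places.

0.5078

Update rule: p ← p + [m·(1−p) − e·p]·Δt with Δt = 0.5.
step 1: Δp = +0.17925, p = 0.45425
step 2: Δp = +0.04123, p = 0.49548
step 3: Δp = +0.00948, p = 0.50496
step 4: Δp = +0.00218, p = 0.50714
step 5: Δp = +0.00050, p = 0.50764
step 6: Δp = +0.00012, p = 0.50776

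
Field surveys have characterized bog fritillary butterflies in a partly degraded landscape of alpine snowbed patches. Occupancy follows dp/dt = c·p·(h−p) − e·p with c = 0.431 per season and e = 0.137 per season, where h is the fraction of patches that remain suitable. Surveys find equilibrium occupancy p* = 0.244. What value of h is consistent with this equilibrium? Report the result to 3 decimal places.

0.562

At equilibrium c(h−p*) = e, so h = p* + e/c.
h = 0.244 + 0.137/0.431 = 0.244 + 0.3179 = 0.5619.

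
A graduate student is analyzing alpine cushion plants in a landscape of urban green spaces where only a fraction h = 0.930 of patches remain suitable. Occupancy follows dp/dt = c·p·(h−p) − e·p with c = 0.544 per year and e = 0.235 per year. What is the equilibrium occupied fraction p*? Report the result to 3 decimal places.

Setting dp/dt = 0 and dividing by p* gives c·(h−p*) = e.
So p* = h − e/c = 0.930 − 0.235/0.544 = 0.930 − 0.4320 = 0.4980.

0.498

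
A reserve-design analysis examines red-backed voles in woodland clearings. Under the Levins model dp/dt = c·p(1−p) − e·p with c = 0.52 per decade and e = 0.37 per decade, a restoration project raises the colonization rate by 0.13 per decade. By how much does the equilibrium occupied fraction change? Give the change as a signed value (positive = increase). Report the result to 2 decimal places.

0.14

Before: p* = 1 − 0.37/0.52 = 0.2885.
After the change, c = 0.65, e = 0.37, so p* = 1 − 0.37/0.65 = 0.4308.
Δp* = 0.4308 − 0.2885 = +0.1423.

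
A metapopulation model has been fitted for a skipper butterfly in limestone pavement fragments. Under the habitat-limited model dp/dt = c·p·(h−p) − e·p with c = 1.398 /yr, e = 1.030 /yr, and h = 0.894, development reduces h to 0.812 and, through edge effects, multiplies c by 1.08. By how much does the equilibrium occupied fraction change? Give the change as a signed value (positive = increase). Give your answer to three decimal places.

-0.027

Before: p* = h − e/c = 0.894 − 1.030/1.398 = 0.894 − 0.7368 = 0.1572.
After: c = 1.50984, e = 1.03, h = 0.812; p* = 0.812 − 1.03/1.50984 = 0.1298.
Δp* = 0.1298 − 0.1572 = -0.0274.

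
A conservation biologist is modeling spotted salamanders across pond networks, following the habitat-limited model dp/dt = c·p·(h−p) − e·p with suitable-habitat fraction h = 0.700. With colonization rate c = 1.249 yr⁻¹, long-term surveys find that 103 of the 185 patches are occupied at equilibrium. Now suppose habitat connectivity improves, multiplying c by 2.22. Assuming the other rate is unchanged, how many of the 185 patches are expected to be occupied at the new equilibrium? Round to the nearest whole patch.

Observed p* = 103/185 = 0.55676.
Balance c(h−p*) = e gives e = 1.249×(0.7 − 0.55676) = 0.17891.
New p* = 0.7 − e/c = 0.7 − 0.17891/2.77278 = 0.63548.
Expected occupied = 185 × 0.63548 = 117.56 ≈ 118.

118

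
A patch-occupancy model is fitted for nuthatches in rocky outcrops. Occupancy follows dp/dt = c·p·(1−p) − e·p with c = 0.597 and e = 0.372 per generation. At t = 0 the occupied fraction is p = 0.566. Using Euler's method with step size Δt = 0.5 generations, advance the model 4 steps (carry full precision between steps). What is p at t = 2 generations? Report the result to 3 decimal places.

Update rule: p ← p + [c·p·(1−p) − e·p]·Δt with Δt = 0.5.
t = 0.5: p = 0.56600 + (-0.03195) = 0.53405
t = 1: p = 0.53405 + (-0.02505) = 0.50899
t = 1.5: p = 0.50899 + (-0.02007) = 0.48892
t = 2: p = 0.48892 + (-0.01635) = 0.47257

0.473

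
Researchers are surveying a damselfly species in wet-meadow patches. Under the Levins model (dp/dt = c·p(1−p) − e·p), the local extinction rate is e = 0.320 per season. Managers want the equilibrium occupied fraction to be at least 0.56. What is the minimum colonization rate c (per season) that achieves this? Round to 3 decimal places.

0.727

p* = 1 − e/c ≥ 0.56 requires e/c ≤ 0.4400, i.e. c ≥ e/0.4400.
c_min = 0.320/0.4400 = 0.7273.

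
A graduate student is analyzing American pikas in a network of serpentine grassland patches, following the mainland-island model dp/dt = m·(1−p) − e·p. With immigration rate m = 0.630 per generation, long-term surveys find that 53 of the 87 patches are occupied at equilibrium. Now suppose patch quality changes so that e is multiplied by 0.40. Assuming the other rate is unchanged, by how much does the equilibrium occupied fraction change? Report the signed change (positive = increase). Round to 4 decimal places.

Observed p* = 53/87 = 0.60920.
Balance m(1−p*) = e·p* gives e = m(1−p*)/p* = 0.630×0.39080/0.60920 = 0.40414.
New p* = m/(m+e) = 0.63000/(0.63000+0.16166) = 0.79580.
Δp* = 0.79580 − 0.60920 = +0.18660.

0.1866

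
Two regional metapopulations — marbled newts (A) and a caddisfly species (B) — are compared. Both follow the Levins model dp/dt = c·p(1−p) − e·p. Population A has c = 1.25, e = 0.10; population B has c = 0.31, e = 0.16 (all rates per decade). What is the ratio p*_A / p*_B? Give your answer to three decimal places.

1.901

A: p*_A = 1 − 0.10/1.25 = 0.9200.
B: p*_B = 1 − 0.16/0.31 = 0.4839.
p*_A / p*_B = 0.9200/0.4839 = 1.9013.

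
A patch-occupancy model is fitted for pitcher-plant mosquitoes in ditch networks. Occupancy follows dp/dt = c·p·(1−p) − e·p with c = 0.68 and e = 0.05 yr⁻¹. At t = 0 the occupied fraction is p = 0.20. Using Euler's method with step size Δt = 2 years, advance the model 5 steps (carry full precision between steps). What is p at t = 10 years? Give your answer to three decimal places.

Update rule: p ← p + [c·p·(1−p) − e·p]·Δt with Δt = 2.
t = 2: p = 0.20000 + (+0.19760) = 0.39760
t = 4: p = 0.39760 + (+0.28598) = 0.68358
t = 6: p = 0.68358 + (+0.22581) = 0.90939
t = 8: p = 0.90939 + (+0.02113) = 0.93052
t = 10: p = 0.93052 + (-0.00512) = 0.92540

0.925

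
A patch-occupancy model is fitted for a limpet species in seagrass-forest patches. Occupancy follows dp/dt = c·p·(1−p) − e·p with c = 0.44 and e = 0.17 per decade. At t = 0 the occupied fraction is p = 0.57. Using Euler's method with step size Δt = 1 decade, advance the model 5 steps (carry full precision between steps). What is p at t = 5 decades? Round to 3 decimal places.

0.604

Update rule: p ← p + [c·p·(1−p) − e·p]·Δt with Δt = 1.
  1  |  dp/dt·Δt = +0.010944  |  p_1 = 0.580944
  2  |  dp/dt·Δt = +0.008357  |  p_2 = 0.589301
  3  |  dp/dt·Δt = +0.006310  |  p_3 = 0.595611
  4  |  dp/dt·Δt = +0.004724  |  p_4 = 0.600335
  5  |  dp/dt·Δt = +0.003514  |  p_5 = 0.603848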